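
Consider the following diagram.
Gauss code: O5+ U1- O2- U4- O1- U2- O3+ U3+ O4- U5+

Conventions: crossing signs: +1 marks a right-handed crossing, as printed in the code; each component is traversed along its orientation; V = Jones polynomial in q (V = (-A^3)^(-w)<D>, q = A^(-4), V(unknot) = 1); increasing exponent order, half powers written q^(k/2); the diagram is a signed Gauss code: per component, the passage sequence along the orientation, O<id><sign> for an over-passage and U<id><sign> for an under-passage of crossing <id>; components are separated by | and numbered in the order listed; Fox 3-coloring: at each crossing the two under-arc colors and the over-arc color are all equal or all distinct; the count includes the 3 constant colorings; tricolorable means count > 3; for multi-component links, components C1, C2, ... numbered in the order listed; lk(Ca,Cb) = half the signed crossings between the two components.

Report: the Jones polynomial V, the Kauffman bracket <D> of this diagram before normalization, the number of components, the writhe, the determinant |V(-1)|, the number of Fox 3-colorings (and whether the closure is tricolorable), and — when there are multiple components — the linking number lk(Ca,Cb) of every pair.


V(q) = -q^-4 + q^-3 + q^-1
bracket: -A - A^9 + A^13, w = -1
1 component, writhe -1, over 5 crossings
det 3, colorings 9 of 3^5 — tricolorable
observation: det 3 = |V(-1)|; divisible by 3, so tricolorable


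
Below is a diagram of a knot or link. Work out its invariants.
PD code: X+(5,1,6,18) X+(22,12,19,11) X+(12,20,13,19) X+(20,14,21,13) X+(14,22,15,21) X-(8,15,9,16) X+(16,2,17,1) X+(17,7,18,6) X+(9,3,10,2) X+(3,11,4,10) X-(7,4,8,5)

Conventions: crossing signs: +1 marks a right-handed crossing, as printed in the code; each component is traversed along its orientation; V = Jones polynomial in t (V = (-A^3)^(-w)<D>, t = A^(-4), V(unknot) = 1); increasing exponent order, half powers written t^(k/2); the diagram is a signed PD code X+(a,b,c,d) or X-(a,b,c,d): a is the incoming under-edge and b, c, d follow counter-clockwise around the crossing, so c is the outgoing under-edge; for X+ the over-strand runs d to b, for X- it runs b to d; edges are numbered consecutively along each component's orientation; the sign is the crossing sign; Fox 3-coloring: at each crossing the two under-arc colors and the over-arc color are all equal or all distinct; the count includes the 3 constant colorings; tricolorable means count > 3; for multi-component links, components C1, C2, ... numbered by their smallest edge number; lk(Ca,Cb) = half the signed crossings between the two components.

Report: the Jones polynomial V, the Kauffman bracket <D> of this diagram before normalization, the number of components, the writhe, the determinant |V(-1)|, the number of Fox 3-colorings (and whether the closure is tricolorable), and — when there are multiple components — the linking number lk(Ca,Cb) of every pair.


Jones polynomial: V(t) = -t^(5/2) - 2t^(9/2) + 2t^(11/2) - 2t^(13/2) + 2t^(15/2) - 2t^(17/2) + t^(19/2)
<D> = -A^-17 + 2A^-13 - 2A^-9 + 2A^-5 - 2A^-1 + 2A^3 + A^11; writhe +7
components 2, writhe +7 (11 crossings)
linking number lk(C1,C2) = +2
3-colorings: 9 of 3^11, det 12 — tricolorable
note: det 12 = |V(-1)|; divisible by 3, so tricolorable


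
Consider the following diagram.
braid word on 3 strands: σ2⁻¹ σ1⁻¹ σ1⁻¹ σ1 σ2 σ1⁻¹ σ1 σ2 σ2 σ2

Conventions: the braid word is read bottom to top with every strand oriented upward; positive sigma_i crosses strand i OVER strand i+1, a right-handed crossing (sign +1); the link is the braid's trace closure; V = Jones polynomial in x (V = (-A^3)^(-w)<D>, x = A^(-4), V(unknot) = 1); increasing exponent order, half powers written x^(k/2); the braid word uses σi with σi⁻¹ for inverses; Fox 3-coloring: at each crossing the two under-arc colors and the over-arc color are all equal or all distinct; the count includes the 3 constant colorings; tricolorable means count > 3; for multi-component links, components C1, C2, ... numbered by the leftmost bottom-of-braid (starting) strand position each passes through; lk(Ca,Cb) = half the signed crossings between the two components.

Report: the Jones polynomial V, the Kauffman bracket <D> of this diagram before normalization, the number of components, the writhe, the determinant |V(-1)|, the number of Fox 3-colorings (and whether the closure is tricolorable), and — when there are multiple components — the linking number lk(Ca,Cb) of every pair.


V = x + x^3 - x^4
<D> = -A^-10 + A^-6 + A^2 (w = +2)
1 component over 10 crossings, w = +2
9 Fox colorings among 3^10, |V(-1)| = 3: tricolorable
why: det 3 = |V(-1)|; divisible by 3, so tricolorable


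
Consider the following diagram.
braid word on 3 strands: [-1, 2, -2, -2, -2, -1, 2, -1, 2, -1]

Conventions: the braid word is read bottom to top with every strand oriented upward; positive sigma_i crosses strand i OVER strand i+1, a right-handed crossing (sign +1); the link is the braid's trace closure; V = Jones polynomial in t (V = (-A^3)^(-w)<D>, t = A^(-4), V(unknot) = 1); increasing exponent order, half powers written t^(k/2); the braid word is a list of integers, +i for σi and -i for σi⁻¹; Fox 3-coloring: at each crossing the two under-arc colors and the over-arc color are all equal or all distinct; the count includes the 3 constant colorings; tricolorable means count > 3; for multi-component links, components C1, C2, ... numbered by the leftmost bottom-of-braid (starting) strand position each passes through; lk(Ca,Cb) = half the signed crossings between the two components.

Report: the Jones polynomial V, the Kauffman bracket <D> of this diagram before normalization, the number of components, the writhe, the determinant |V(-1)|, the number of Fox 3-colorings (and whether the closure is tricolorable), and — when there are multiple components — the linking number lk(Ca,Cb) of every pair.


V = t^-7 - 2t^-6 + 2t^-5 - 3t^-4 + 3t^-3 - 2t^-2 + 2t^-1
<D> = 2A^-8 - 2A^-4 + 3 - 3A^4 + 2A^8 - 2A^12 + A^16 (w = -4)
1 component over 10 crossings, w = -4
9 Fox colorings among 3^10, |V(-1)| = 15: tricolorable
why: the span of V is 6, forcing >= 6 crossings in any diagram


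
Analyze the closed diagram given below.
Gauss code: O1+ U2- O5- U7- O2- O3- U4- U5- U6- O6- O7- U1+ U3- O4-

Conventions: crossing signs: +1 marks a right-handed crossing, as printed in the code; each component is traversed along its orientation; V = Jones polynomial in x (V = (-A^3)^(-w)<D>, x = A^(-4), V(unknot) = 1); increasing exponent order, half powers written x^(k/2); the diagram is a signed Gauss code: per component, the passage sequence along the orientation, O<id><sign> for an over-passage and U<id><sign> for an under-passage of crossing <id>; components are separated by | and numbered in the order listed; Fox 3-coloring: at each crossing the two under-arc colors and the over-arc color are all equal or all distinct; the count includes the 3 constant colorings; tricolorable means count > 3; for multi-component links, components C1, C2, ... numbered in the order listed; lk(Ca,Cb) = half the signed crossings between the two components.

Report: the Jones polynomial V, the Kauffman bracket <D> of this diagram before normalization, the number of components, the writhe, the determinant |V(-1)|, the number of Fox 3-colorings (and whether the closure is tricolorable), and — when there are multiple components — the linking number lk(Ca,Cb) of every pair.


Jones polynomial: V(x) = -x^-6 + x^-5 - x^-4 + 2x^-3 - x^-2 + x^-1
<D> = -A^-11 + A^-7 - 2A^-3 + A - A^5 + A^9; writhe -5
components 1, writhe -5 (7 crossings)
3-colorings: 3 of 3^7, det 7 — not tricolorable
note: det 7 = |V(-1)|; not divisible by 3, so not tricolorable


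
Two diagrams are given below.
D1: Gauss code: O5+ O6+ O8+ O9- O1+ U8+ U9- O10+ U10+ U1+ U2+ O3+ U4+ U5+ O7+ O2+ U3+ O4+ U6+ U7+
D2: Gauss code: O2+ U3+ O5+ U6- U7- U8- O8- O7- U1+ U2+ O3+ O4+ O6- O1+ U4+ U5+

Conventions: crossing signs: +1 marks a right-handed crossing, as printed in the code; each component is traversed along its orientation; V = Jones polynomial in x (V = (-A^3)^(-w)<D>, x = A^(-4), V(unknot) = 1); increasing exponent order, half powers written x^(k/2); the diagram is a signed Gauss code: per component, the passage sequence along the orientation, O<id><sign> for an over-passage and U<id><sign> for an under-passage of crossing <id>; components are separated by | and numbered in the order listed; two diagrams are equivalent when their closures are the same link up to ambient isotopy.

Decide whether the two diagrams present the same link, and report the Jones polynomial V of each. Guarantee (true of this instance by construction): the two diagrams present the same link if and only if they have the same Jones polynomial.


equivalent: no
V(D1) = x^2 + x^4 - x^5 + x^6 - x^7  (w +8, c 10, <D> = -A^-4 + 1 - A^4 + A^8 + A^16)
V(D2) = x + x^3 - x^4  [8 crossings, <D> = -A^-10 + A^-6 + A^2, w = +2]
key observation: 2 classes among 2 diagrams; unequal V(x) rules out equality


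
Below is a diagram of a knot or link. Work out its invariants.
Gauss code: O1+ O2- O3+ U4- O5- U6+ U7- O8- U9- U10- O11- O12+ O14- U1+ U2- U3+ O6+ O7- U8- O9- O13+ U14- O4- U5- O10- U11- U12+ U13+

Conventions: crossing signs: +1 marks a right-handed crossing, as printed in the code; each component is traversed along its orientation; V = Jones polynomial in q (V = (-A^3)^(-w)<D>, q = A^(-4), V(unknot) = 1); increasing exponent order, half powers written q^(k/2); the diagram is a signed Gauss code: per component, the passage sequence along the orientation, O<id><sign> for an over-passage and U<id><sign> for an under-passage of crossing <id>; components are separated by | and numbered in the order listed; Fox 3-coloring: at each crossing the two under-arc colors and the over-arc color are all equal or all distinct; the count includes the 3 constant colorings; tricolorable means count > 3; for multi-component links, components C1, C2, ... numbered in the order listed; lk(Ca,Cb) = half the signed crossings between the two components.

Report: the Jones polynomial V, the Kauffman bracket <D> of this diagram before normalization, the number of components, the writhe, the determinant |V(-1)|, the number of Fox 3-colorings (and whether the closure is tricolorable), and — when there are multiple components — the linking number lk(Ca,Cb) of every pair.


V(q) = q^-7 - 2q^-6 + 2q^-5 - 3q^-4 + 3q^-3 - 2q^-2 + 2q^-1
bracket: 2A^-8 - 2A^-4 + 3 - 3A^4 + 2A^8 - 2A^12 + A^16, w = -4
1 component, writhe -4, over 14 crossings
det 15, colorings 9 of 3^14 — tricolorable
observation: w = -4 shifts under R1 moves; the (-A^3)^(4) factor cancels that in V


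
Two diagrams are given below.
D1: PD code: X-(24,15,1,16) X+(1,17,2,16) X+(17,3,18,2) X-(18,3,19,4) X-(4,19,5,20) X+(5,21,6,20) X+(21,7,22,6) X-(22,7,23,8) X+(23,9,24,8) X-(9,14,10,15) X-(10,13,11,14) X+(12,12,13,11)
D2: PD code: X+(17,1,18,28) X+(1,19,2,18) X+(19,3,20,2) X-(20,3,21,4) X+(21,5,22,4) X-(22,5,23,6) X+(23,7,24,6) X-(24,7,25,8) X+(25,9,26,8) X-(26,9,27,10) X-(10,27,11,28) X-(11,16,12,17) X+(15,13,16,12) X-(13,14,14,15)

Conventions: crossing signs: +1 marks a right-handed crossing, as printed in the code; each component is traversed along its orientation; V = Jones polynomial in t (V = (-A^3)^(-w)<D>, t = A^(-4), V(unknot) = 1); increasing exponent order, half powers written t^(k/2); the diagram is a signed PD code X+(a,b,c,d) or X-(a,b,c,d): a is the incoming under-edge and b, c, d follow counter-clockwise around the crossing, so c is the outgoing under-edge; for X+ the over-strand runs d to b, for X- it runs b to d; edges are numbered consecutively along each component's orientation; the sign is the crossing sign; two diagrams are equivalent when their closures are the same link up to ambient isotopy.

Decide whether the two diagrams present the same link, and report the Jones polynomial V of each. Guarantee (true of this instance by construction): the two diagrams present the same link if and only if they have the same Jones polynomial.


same link: yes
V(D1) = 1  [12 crossings, <D> = 1, w = 0]
D2 (bracket 1; 14 crossings at w = 0): V = 1
note: from 12 to 14 crossings by R-moves: one link, two diagrams


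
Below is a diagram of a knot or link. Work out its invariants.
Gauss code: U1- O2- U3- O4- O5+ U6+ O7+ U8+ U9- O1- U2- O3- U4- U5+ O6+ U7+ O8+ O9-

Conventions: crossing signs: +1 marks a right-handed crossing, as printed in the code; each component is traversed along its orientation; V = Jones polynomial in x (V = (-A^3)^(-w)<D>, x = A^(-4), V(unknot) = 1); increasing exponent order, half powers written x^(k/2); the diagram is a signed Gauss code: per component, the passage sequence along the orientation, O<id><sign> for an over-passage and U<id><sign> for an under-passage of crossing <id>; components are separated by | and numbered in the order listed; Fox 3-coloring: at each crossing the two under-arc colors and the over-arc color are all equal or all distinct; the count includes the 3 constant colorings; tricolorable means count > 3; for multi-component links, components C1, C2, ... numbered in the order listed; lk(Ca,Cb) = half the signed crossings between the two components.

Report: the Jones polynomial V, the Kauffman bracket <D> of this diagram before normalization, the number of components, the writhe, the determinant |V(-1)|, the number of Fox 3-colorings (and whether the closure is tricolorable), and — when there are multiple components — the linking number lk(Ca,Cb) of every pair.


V = 1
<D> = -A^-3 (w = -1)
1 component over 9 crossings, w = -1
3 Fox colorings among 3^9, |V(-1)| = 1: not tricolorable
why: det 1 = |V(-1)|; not divisible by 3, so not tricolorable


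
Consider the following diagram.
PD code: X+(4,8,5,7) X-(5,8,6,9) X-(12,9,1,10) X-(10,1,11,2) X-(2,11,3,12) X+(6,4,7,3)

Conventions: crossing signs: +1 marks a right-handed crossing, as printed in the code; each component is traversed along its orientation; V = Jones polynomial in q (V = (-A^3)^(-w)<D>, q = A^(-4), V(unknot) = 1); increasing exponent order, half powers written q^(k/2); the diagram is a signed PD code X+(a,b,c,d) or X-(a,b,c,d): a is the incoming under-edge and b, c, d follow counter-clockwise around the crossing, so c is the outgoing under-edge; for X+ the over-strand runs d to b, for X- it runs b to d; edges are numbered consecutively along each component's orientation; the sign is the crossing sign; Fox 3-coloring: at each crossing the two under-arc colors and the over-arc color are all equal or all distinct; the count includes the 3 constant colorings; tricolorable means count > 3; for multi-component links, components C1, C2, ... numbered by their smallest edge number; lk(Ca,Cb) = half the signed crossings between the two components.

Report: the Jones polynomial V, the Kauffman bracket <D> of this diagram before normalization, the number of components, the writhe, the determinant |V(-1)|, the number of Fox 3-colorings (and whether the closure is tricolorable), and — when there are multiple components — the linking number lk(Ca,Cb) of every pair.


Jones polynomial: V(q) = -q^-4 + q^-3 + q^-1
<D> = A^-2 + A^6 - A^10; writhe -2
components 1, writhe -2 (6 crossings)
3-colorings: 9 of 3^6, det 3 — tricolorable
note: det 3 = |V(-1)|; divisible by 3, so tricolorable


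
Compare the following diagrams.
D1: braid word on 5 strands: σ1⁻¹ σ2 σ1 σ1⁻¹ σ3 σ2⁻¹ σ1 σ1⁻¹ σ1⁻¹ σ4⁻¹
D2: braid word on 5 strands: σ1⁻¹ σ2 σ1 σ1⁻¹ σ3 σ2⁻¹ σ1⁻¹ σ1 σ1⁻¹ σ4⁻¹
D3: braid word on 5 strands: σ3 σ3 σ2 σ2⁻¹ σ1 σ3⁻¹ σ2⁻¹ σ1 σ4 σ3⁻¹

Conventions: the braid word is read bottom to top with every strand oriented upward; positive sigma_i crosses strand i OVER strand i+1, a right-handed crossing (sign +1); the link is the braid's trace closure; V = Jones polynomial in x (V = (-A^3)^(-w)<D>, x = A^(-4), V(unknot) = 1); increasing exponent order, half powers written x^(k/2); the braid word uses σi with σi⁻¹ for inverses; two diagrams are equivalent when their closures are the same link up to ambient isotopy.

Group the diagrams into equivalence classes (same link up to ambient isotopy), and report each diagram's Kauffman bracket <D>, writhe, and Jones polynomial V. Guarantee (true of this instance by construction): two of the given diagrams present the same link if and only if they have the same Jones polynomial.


grouping into links: {D1, D2} | {D3}
V(D1) = x^-3 + x^-2 + x^-1 + 1  (w -2, c 10, <D> = A^-6 + A^-2 + A^2 + A^6)
V(D2) = x^-3 + x^-2 + x^-1 + 1  [10 crossings, <D> = A^-6 + A^-2 + A^2 + A^6, w = -2]
V(D3) = 1 + x + x^2 + x^3  (w +2, c 10, <D> = A^-6 + A^-2 + A^2 + A^6)
key observation: 2 classes among 3 diagrams; unequal V(x) rules out equality


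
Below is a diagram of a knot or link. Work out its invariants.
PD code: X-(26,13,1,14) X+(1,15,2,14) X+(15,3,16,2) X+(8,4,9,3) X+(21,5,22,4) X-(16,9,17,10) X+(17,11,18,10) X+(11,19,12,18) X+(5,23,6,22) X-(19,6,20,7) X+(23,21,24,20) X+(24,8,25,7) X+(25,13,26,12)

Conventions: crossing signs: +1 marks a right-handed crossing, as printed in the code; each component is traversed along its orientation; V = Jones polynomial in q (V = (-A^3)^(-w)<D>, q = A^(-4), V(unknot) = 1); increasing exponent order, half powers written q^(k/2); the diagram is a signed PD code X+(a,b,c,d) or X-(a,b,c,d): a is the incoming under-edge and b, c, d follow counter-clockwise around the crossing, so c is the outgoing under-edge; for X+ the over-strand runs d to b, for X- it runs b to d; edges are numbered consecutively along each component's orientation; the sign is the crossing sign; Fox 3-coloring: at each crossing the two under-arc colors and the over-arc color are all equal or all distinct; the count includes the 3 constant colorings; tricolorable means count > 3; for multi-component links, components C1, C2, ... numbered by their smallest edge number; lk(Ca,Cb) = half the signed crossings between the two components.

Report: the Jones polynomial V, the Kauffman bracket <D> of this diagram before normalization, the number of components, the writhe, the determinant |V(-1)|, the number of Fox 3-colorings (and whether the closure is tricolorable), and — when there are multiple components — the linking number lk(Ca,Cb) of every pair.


V(q) = q^2 - q^3 + 3q^4 - 3q^5 + 3q^6 - 3q^7 + 2q^8 - q^9
bracket: A^-15 - 2A^-11 + 3A^-7 - 3A^-3 + 3A - 3A^5 + A^9 - A^13, w = +7
1 component, writhe +7, over 13 crossings
det 17, colorings 3 of 3^13 — not tricolorable
observation: w = +7 (over 13 crossings) is diagram-only; (-A^3)^(-7) removes it from V


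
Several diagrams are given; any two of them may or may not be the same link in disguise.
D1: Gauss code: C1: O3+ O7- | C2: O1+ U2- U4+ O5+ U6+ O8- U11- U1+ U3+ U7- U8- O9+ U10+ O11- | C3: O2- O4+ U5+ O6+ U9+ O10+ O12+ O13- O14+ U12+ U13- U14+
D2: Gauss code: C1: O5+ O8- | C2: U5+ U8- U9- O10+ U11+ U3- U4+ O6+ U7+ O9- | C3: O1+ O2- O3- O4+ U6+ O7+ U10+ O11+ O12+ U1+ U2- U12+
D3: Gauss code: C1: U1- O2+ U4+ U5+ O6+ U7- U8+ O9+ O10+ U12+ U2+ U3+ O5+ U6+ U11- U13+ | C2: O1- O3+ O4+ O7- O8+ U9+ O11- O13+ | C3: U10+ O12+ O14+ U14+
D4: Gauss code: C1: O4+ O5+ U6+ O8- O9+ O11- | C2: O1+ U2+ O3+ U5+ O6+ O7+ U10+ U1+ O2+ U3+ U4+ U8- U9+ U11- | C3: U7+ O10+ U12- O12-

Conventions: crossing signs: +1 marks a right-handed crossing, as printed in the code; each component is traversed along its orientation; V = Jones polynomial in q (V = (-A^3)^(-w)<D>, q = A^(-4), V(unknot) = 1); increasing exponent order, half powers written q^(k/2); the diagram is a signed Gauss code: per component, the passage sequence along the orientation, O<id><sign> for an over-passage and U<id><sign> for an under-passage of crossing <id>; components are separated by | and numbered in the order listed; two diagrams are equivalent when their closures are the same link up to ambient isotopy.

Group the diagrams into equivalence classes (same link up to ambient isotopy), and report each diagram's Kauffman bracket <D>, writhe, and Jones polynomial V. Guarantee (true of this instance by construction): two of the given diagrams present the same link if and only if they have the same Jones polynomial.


grouping into links: {D1, D2} | {D3, D4}
V(D1) = q + q^2 + q^3 + q^6  (w +4, c 14, <D> = A^-12 + 1 + A^4 + A^8)
V(D2) = q + q^2 + q^3 + q^6  (w +4, c 12, <D> = A^-12 + 1 + A^4 + A^8)
V(D3) = q^2 + 3q^4 - q^5 + 3q^6 - 2q^7 + q^8 - q^9  [14 crossings, <D> = -A^-12 + A^-8 - 2A^-4 + 3 - A^4 + 3A^8 + A^16, w = +8]
D4 (bracket -A^-18 + A^-14 - 2A^-10 + 3A^-6 - A^-2 + 3A^2 + A^10; 12 crossings at w = +6): V = q^2 + 3q^4 - q^5 + 3q^6 - 2q^7 + q^8 - q^9
key observation: 2 classes among 4 diagrams; unequal V(q) rules out equality


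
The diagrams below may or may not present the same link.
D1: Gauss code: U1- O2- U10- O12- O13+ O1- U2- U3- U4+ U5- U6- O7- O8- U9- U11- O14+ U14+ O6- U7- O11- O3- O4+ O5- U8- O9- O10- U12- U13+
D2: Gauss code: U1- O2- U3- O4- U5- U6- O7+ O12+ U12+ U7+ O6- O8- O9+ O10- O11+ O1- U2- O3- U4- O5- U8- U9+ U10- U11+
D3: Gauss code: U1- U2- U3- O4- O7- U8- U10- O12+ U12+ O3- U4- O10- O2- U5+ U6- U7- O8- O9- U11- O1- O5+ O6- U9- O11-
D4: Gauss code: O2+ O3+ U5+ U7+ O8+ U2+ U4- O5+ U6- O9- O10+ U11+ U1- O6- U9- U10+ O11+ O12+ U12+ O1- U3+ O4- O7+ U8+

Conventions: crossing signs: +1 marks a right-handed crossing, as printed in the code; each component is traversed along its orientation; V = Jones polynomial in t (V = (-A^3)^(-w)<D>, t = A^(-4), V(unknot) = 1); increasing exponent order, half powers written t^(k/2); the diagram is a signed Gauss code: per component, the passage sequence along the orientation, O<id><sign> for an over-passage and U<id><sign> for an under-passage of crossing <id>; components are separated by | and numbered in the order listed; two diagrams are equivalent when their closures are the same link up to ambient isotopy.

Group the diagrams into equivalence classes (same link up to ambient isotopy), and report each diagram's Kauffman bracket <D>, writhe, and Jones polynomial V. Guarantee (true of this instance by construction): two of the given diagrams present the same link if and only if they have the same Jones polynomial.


equivalence classes: {D1, D3} | {D2} | {D4}
D1 (bracket A^-12 + 2A^-4 - 2 + 2A^4 - 3A^8 + 2A^12 - 2A^16 + A^20; 14 crossings at w = -8): V = t^-11 - 2t^-10 + 2t^-9 - 3t^-8 + 2t^-7 - 2t^-6 + 2t^-5 + t^-3
D2 (bracket A^-4 + A^4 - A^8 + A^12 - A^16; 12 crossings at w = -4): V = -t^-7 + t^-6 - t^-5 + t^-4 + t^-2
V(D3) = t^-11 - 2t^-10 + 2t^-9 - 3t^-8 + 2t^-7 - 2t^-6 + 2t^-5 + t^-3  [12 crossings, <D> = A^-12 + 2A^-4 - 2 + 2A^4 - 3A^8 + 2A^12 - 2A^16 + A^20, w = -8]
D4 (bracket -A^-12 + A^-8 - A^-4 + 2 - A^4 + A^8; 12 crossings at w = +4): V = t - t^2 + 2t^3 - t^4 + t^5 - t^6
observation: comparing 4 Jones polynomials yields 3 groups


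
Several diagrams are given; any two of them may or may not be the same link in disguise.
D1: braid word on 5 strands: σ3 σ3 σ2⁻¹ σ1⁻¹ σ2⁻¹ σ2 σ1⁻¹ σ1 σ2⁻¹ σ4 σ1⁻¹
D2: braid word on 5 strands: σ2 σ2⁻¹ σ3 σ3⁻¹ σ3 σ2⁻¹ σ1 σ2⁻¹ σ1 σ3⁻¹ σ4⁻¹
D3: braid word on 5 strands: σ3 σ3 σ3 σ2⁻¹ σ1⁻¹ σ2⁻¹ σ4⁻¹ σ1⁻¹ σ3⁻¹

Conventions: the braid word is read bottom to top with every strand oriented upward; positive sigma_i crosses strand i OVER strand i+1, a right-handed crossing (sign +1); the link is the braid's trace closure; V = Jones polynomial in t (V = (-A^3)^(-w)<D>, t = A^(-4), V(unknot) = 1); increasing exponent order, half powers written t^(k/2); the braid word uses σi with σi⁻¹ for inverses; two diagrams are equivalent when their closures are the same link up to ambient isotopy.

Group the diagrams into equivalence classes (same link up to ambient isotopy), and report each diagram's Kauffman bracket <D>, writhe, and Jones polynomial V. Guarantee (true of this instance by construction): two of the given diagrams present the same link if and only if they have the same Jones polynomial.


grouping into links: {D1, D3} | {D2}
V(D1) = t^(-7/2) - t^(-5/2) + t^(-3/2) - 2t^(-1/2) - t^(3/2)  (w -1, c 11, <D> = A^-9 + 2A^-1 - A^3 + A^7 - A^11)
V(D2) = -t^(-5/2) - t^(5/2)  [11 crossings, <D> = A^-13 + A^7, w = -1]
V(D3) = t^(-7/2) - t^(-5/2) + t^(-3/2) - 2t^(-1/2) - t^(3/2)  (w -3, c 9, <D> = A^-15 + 2A^-7 - A^-3 + A - A^5)
key observation: comparing 3 Jones polynomials yields 2 groups


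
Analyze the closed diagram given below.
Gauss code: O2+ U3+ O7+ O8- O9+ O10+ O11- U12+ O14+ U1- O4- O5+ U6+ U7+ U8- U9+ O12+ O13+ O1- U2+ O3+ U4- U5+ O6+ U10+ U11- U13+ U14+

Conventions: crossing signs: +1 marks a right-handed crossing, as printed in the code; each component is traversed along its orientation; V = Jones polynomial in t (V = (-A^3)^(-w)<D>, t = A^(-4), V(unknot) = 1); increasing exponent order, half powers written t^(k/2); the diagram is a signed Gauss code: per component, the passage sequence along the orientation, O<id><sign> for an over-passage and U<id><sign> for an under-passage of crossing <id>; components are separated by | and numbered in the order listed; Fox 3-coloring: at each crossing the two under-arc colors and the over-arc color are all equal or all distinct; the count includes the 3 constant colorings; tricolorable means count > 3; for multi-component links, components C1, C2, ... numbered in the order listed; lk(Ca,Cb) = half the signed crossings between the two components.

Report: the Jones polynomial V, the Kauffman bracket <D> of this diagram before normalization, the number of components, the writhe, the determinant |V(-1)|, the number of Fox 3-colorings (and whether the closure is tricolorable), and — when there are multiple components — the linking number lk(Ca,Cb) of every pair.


V(t) = t^2 + t^4 - t^5 + t^6 - t^7
bracket: -A^-10 + A^-6 - A^-2 + A^2 + A^10, w = +6
1 component, writhe +6, over 14 crossings
det 5, colorings 3 of 3^14 — not tricolorable
observation: the span of V is 5, forcing >= 5 crossings in any diagram


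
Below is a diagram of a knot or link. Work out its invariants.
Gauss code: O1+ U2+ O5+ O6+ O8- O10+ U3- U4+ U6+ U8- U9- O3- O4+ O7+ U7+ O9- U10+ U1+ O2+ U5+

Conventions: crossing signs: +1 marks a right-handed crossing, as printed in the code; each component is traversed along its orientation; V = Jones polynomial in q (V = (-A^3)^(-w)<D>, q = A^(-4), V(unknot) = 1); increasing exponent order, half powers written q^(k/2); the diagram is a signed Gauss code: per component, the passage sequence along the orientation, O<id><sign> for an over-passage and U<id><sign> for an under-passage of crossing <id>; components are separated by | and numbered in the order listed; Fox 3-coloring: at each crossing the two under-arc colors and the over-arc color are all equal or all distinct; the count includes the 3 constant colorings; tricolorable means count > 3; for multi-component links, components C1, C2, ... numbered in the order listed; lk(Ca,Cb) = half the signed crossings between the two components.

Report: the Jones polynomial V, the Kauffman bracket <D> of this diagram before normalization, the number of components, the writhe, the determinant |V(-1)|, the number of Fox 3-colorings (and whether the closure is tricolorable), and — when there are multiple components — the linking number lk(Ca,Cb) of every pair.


Jones polynomial: V(q) = q + q^3 - q^4
<D> = -A^-4 + 1 + A^8; writhe +4
components 1, writhe +4 (10 crossings)
3-colorings: 9 of 3^10, det 3 — tricolorable
note: V spans 3 powers of q: at least 3 crossings in any diagram


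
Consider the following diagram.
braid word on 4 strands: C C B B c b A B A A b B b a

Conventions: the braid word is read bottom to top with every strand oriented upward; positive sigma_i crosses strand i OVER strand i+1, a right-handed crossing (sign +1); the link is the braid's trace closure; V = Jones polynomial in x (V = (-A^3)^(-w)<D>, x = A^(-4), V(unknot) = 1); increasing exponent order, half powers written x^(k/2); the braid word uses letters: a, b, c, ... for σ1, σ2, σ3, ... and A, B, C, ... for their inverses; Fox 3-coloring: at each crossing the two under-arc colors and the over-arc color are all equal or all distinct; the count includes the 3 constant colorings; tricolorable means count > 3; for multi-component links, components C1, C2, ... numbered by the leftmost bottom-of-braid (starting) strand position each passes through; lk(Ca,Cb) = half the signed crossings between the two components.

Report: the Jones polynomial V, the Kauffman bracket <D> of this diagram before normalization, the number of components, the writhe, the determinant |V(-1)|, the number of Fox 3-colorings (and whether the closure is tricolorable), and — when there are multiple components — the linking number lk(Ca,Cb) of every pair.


V(x) = x^(-13/2) - x^(-7/2) - x^(-5/2) - x^(-1/2)
bracket: -A^-10 - A^-2 - A^2 + A^14, w = -4
2 components, writhe -4, over 14 crossings
lk(C1,C2) = 0
det 0, colorings 9 of 3^14 — tricolorable
observation: |V(-1)| = 0: so tricolorable, since 3 divides 0


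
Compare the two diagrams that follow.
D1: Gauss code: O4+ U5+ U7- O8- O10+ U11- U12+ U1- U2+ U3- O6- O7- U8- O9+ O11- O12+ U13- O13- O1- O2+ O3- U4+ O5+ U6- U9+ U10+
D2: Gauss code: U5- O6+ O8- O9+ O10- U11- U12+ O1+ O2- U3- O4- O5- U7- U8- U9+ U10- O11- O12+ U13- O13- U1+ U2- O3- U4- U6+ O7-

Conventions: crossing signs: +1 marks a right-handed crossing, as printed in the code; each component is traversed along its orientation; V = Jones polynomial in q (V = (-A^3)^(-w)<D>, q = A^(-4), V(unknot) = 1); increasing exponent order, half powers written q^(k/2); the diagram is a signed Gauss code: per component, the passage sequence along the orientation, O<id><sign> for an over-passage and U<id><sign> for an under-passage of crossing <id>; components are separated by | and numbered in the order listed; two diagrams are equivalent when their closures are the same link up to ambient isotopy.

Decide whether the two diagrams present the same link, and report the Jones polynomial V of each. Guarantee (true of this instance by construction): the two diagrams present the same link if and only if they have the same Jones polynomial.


equivalent: no
D1 (bracket A^-15 - A^-11 + A^-7 - 3A^-3 + A - A^5 + A^9; 13 crossings at w = -1): V = -q^-3 + q^-2 - q^-1 + 3 - q + q^2 - q^3
D2 (bracket -A^-11 + A^-7 - 2A^-3 + A - A^5 + A^9; 13 crossings at w = -5): V = -q^-6 + q^-5 - q^-4 + 2q^-3 - q^-2 + q^-1
key observation: comparing 2 Jones polynomials yields 2 groups


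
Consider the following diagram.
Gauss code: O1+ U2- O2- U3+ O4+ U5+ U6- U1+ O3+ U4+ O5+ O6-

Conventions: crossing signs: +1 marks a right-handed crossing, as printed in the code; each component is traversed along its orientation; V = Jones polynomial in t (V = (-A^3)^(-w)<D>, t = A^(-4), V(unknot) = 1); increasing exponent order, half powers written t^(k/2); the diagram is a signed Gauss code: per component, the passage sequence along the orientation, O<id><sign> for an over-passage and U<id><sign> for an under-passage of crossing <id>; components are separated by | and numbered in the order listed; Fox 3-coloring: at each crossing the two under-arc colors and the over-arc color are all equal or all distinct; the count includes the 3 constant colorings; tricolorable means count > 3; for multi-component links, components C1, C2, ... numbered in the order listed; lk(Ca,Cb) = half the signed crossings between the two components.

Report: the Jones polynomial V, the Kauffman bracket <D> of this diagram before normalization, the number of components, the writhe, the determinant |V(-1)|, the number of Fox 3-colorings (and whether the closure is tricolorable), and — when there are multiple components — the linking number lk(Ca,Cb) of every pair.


Jones polynomial: V(t) = t + t^3 - t^4
<D> = -A^-10 + A^-6 + A^2; writhe +2
components 1, writhe +2 (6 crossings)
3-colorings: 9 of 3^6, det 3 — tricolorable
note: w = +2 shifts under R1 moves; the (-A^3)^(-2) factor cancels that in V


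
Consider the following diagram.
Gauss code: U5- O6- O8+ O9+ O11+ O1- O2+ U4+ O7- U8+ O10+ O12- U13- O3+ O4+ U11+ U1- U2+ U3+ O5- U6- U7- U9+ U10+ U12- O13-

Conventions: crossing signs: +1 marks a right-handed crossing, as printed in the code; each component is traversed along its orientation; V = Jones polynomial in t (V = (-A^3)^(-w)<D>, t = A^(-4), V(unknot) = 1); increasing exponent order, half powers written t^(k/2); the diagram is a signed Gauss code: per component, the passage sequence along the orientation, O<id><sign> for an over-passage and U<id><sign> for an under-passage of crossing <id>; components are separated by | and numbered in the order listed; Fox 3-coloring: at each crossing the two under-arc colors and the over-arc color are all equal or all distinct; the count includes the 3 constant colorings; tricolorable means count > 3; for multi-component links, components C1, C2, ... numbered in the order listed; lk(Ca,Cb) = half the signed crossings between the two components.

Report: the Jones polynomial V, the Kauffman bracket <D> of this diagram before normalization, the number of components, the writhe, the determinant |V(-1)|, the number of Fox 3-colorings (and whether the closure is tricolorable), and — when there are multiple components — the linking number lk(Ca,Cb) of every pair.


Jones polynomial: V(t) = -t^-3 + 2t^-2 - 2t^-1 + 3 - 2t + 2t^2 - t^3
<D> = A^-9 - 2A^-5 + 2A^-1 - 3A^3 + 2A^7 - 2A^11 + A^15; writhe +1
components 1, writhe +1 (13 crossings)
3-colorings: 3 of 3^13, det 13 — not tricolorable
note: V spans 6 powers of t: at least 6 crossings in any diagram


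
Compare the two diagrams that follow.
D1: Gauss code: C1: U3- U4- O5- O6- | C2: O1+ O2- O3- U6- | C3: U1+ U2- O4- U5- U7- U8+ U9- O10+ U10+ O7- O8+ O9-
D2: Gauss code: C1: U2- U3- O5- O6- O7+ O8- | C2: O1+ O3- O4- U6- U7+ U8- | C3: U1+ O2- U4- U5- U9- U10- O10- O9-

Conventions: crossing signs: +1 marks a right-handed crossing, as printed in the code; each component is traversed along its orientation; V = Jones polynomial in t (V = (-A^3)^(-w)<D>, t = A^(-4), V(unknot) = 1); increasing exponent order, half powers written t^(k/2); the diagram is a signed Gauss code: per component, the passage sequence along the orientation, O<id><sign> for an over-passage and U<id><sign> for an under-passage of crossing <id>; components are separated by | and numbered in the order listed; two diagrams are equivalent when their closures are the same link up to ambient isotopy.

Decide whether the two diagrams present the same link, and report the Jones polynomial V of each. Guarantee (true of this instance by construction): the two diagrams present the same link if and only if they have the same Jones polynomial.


equivalent: yes
V(D1) = t^-5 + 2t^-3 + t^-1  (w -4, c 10, <D> = A^-8 + 2 + A^8)
V(D2) = t^-5 + 2t^-3 + t^-1  (w -6, c 10, <D> = A^-14 + 2A^-6 + A^2)
why: Reidemeister moves carry D1 (10 crossings) to D2 (10)


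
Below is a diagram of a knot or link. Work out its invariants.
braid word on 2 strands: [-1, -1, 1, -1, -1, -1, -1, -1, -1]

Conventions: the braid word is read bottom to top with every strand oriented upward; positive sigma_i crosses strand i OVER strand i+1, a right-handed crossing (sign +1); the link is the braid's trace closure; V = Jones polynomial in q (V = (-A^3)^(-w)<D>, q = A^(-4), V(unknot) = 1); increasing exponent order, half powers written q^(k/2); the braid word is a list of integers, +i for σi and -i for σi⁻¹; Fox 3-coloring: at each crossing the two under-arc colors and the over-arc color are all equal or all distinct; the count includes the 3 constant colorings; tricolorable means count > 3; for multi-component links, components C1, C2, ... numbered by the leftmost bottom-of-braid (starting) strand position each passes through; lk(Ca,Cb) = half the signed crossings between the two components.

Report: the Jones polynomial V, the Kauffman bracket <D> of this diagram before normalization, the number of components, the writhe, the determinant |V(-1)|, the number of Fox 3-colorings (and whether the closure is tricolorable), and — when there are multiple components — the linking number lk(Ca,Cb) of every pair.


V = -q^-10 + q^-9 - q^-8 + q^-7 - q^-6 + q^-5 + q^-3
<D> = -A^-9 - A^-1 + A^3 - A^7 + A^11 - A^15 + A^19 (w = -7)
1 component over 9 crossings, w = -7
3 Fox colorings among 3^9, |V(-1)| = 7: not tricolorable
why: det 7 = |V(-1)|; not divisible by 3, so not tricolorable


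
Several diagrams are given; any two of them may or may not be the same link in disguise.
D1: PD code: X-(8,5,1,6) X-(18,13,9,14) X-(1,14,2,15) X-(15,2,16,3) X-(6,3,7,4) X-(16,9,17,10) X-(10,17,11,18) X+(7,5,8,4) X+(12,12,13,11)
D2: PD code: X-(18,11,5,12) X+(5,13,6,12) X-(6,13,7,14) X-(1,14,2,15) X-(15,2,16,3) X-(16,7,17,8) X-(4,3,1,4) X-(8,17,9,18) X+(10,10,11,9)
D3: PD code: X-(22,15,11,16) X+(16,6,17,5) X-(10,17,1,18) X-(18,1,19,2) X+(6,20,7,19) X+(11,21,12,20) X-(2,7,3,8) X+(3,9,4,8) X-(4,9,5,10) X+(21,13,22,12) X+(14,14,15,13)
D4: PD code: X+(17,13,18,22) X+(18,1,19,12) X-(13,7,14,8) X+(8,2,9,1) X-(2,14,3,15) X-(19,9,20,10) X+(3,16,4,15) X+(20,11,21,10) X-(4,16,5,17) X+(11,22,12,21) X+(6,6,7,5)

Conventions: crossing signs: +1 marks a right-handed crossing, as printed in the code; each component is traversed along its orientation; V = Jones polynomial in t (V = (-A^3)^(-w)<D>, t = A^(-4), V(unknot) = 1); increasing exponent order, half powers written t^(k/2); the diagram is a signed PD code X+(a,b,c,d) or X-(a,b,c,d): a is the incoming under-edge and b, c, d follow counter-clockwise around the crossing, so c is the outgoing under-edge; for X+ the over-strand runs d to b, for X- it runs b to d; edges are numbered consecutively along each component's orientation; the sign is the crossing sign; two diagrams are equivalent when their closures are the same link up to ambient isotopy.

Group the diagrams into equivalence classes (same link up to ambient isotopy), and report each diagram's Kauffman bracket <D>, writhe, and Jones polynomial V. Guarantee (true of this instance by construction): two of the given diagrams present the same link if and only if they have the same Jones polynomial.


classes: {D1, D2} | {D3} | {D4}
V(D1) = t^(-13/2) - t^(-11/2) + t^(-9/2) - 2t^(-7/2) - t^(-3/2)  [9 crossings, <D> = A^-9 + 2A^-1 - A^3 + A^7 - A^11, w = -5]
D2 (bracket A^-9 + 2A^-1 - A^3 + A^7 - A^11; 9 crossings at w = -5): V = t^(-13/2) - t^(-11/2) + t^(-9/2) - 2t^(-7/2) - t^(-3/2)
D3 (bracket A^-3 - A + 2A^5 - A^9 + 2A^13 - A^17; 11 crossings at w = +1): V = t^(-7/2) - 2t^(-5/2) + t^(-3/2) - 2t^(-1/2) + t^(1/2) - t^(3/2)
V(D4) = -t^(-3/2) + t^(-1/2) - 2t^(1/2) + t^(3/2) - 2t^(5/2) + t^(7/2)  [11 crossings, <D> = -A^-5 + 2A^-1 - A^3 + 2A^7 - A^11 + A^15, w = +3]
note: 3 classes among 4 diagrams; unequal V(t) rules out equality


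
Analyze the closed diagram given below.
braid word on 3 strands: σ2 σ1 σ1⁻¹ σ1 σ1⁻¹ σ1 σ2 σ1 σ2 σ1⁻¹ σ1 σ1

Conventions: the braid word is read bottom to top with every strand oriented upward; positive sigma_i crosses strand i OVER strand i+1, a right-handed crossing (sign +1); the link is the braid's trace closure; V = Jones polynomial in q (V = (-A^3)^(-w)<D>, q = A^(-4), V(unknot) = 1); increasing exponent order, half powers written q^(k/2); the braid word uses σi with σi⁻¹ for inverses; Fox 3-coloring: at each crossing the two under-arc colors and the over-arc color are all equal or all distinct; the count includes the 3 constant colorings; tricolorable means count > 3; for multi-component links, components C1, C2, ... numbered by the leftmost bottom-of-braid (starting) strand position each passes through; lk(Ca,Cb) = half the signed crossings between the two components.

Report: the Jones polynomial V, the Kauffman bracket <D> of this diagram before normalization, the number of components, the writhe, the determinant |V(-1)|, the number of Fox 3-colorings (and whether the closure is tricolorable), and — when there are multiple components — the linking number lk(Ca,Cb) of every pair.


Jones polynomial: V(q) = q^2 + q^4 + 2q^6
<D> = 2A^-6 + A^2 + A^10; writhe +6
components 3, writhe +6 (12 crossings)
linking number lk(C1,C2) = +1
lk(C1,C3): +1
lk(C2,C3) = +1
3-colorings: 3 of 3^12, det 4 — not tricolorable
note: summing lk over 3 pairs gives +3


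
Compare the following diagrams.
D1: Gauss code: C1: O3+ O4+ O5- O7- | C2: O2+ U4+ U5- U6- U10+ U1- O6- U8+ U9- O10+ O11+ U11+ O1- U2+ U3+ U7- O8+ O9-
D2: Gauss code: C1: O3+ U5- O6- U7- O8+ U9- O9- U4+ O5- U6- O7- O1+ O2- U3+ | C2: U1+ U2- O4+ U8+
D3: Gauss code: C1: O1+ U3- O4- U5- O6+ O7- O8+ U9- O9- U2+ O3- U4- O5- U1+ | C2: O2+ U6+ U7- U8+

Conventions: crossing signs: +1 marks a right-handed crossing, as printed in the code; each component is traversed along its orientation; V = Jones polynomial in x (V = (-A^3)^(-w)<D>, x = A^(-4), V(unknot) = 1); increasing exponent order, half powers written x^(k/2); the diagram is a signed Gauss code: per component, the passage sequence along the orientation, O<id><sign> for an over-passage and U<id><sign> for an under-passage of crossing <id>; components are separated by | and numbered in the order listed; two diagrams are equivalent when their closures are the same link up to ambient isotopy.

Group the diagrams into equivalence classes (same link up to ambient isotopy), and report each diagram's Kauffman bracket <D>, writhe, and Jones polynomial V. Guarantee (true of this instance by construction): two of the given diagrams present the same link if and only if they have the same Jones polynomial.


classes: {D1} | {D2, D3}
V(D1) = -x^(-1/2) - x^(1/2)  [11 crossings, <D> = A + A^5, w = +1]
V(D2) = x^(-7/2) - x^(-5/2) + x^(-3/2) - 2x^(-1/2) - x^(3/2)  (w -1, c 9, <D> = A^-9 + 2A^-1 - A^3 + A^7 - A^11)
D3 (bracket A^-9 + 2A^-1 - A^3 + A^7 - A^11; 9 crossings at w = -1): V = x^(-7/2) - x^(-5/2) + x^(-3/2) - 2x^(-1/2) - x^(3/2)
note: 2 classes among 3 diagrams; unequal V(x) rules out equality
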